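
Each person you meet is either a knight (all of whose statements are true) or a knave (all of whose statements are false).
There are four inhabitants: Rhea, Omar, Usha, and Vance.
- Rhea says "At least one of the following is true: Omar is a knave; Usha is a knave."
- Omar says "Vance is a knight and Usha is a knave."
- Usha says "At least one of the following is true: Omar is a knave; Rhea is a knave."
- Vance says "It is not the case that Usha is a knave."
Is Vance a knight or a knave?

Vance is a knight.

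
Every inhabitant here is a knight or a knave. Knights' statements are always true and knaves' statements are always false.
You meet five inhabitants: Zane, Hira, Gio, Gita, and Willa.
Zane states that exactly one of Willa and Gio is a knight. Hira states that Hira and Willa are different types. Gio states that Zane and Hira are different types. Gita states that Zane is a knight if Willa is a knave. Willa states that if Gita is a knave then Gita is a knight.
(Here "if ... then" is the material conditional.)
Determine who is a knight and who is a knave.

Zane (knave): "exactly one of Willa and Gio is a knight" — false. ✓
As a knave, Hira's statement "Hira and Willa are different types" should be false; it is.
Gio (knave): "Zane and Hira are different types" — false. ✓
Gita is a knave; "Zane is a knight if Willa is a knave" is false, as required.
Willa is a knave, and the claim "if Gita is a knave then Gita is a knight" is indeed false.

Knights: none. Knaves: Zane, Hira, Gio, Gita, and Willa.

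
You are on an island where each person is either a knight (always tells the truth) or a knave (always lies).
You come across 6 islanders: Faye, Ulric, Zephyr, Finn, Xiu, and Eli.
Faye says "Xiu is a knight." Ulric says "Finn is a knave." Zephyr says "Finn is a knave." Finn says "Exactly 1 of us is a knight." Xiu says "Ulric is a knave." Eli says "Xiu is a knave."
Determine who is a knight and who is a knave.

Faye is a knave, Ulric is a knight, Zephyr is a knight, Finn is a knave, Xiu is a knave, and Eli is a knight.

Faye is a knave, so "Xiu is a knight" must be False — and it is.
Ulric is a knight; "Finn is a knave" is True, as required.
Since Zephyr is a knight, "Finn is a knave" needs to be True, which holds.
Finn (knave): "exactly 1 of us is a knight" — False. ✓
Xiu is a knave; "Ulric is a knave" is False, as required.
Eli is a knight; "Xiu is a knave" is True, as required.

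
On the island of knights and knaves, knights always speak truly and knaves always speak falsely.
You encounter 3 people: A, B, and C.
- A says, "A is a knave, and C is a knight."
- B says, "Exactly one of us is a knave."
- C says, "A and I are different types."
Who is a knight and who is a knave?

A is a knave, B is a knave, and C is a knave.

Since A is a knave, "A is a knave, and C is a knight" needs to be false, which holds.
B is a knave, and the claim "exactly one of us is a knave" is indeed false.
C (knave): "A and I are different types" — false. ✓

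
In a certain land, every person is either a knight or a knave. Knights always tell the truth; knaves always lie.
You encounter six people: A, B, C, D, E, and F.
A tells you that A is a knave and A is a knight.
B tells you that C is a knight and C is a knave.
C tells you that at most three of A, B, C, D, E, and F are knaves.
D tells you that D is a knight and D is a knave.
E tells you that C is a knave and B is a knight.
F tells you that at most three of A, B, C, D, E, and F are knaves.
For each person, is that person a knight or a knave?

Since A is a knave, "A is a knave and A is a knight" needs to be False, which holds.
Since B is a knave, "C is a knight and C is a knave" needs to be False, which holds.
C (knave): "at most three of A, B, C, D, E, and F are knaves" — False. ✓
D (knave): "D is a knight and D is a knave" — False. ✓
E is a knave, and the claim "C is a knave and B is a knight" is indeed False.
Since F is a knave, "at most three of A, B, C, D, E, and F are knaves" needs to be False, which holds.

A is a knave, B is a knave, C is a knave, D is a knave, E is a knave, and F is a knave.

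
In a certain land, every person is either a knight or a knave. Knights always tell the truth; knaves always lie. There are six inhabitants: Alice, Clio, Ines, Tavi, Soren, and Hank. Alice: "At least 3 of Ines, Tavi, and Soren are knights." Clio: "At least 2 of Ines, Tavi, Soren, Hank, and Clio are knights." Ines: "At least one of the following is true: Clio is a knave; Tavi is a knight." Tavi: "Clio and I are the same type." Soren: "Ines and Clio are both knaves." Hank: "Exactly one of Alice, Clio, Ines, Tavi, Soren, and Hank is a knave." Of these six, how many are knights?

3

The unique consistent assignment is Alice=knave, Clio=knight, Ines=knight, Tavi=knight, Soren=knave, Hank=knave.
That has 3 knights.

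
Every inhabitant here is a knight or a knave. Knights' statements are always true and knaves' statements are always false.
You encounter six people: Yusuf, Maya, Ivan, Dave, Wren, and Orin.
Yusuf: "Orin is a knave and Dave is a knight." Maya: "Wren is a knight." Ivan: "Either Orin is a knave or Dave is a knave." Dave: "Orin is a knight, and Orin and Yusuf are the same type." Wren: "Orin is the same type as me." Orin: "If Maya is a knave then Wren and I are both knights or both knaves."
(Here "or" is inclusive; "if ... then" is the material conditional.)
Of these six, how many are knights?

4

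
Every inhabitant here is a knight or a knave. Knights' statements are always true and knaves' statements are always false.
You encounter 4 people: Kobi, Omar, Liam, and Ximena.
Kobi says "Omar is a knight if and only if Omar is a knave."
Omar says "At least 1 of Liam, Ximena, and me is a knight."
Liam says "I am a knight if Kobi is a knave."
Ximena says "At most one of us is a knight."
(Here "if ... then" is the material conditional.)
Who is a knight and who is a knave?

Kobi is a knave, Omar is a knight, Liam is a knight, and Ximena is a knave.

As a knave, Kobi's statement "Omar is a knight if and only if Omar is a knave" should be False; it is.
As a knight, Omar's statement "at least 1 of Liam, Ximena, and me is a knight" should be True; it is.
Liam is a knight, so "I am a knight if Kobi is a knave" must be True — and it is.
Ximena is a knave; "at most one of us is a knight" is False, as required.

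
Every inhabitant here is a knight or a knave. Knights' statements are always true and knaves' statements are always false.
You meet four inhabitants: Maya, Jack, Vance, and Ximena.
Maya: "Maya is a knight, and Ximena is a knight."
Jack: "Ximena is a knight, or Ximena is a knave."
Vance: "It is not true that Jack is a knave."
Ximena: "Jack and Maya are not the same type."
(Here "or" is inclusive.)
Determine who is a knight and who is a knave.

Maya is a knave, Jack is a knight, Vance is a knight, and Ximena is a knight.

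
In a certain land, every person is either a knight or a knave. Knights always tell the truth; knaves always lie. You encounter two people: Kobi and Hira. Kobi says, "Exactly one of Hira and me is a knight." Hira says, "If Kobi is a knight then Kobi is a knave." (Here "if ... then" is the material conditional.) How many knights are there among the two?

The unique consistent assignment is Kobi=knight, Hira=knave.
That has 1 knight.

1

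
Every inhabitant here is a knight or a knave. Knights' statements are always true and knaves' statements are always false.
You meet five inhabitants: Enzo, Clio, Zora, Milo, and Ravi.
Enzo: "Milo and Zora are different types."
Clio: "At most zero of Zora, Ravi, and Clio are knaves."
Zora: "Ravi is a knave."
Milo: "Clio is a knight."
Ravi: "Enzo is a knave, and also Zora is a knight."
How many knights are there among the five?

2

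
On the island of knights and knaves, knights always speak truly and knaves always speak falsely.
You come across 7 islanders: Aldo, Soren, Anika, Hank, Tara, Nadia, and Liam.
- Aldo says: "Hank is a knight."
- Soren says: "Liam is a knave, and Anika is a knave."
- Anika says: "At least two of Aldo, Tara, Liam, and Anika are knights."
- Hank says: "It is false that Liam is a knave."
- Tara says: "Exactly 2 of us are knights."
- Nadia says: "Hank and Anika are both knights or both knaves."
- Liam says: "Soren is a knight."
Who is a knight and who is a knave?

Knights: Anika and Tara. Knaves: Aldo, Soren, Hank, Nadia, and Liam.

Aldo is a knave; "Hank is a knight" is False, as required.
Soren is a knave, and the claim "Liam is a knave, and Anika is a knave" is indeed False.
As a knight, Anika's statement "at least two of Aldo, Tara, Liam, and Anika are knights" should be True; it is.
Hank is a knave, and the claim "it is false that Liam is a knave" is indeed False.
Tara is a knight; "exactly 2 of us are knights" is True, as required.
Nadia is a knave, and the claim "Hank and Anika are both knights or both knaves" is indeed False.
Liam is a knave, so "Soren is a knight" must be False — and it is.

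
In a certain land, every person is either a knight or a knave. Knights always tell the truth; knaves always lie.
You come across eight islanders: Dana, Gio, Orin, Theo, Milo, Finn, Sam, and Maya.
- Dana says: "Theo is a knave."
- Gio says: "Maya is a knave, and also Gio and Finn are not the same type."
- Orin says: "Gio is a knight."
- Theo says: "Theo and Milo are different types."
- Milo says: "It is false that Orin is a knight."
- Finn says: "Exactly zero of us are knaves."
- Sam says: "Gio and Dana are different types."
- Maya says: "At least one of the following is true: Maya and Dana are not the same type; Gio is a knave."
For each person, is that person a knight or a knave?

Knights: Gio, Orin, Theo, and Sam. Knaves: Dana, Milo, Finn, and Maya.

Dana is a knave; "Theo is a knave" is False, as required.
Gio is a knight, so "Maya is a knave, and also Gio and Finn are not the same type" must be true — and it is.
Since Orin is a knight, "Gio is a knight" needs to be true, which holds.
Theo is a knight; "Theo and Milo are different types" is true, as required.
Milo is a knave, so "it is false that Orin is a knight" must be False — and it is.
As a knave, Finn's statement "exactly zero of us are knaves" should be False; it is.
Sam is a knight, so "Gio and Dana are different types" must be true — and it is.
Maya is a knave, so "at least one of the following is true: Maya and Dana are not the same type; Gio is a knave" must be False — and it is.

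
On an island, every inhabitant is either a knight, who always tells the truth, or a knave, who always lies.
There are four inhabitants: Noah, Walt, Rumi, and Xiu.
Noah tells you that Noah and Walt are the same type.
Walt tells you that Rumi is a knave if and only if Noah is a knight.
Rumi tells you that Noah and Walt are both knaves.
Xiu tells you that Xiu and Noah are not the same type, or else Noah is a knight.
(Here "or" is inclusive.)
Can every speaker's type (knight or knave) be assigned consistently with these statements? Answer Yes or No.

Yes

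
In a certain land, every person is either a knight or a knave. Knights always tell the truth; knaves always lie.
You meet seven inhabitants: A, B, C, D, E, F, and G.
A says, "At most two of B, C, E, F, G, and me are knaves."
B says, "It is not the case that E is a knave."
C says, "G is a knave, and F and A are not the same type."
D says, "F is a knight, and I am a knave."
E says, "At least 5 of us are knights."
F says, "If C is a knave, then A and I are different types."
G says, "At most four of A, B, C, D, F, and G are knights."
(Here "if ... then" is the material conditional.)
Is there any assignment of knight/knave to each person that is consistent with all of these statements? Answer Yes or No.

Yes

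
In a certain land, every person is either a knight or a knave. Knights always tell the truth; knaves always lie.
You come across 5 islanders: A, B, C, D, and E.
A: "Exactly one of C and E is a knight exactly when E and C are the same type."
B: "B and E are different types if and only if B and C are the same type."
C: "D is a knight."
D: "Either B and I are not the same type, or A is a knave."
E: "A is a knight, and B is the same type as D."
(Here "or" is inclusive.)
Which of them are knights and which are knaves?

Suppose A is a knight. Then A's statement "exactly one of C and E is a knight exactly when E and C are the same type" would have to be true. Checking the 16 ways to assign the others, none is consistent with every speaker.
(For instance, with B=knight, C=knight, D=knight, E=knave, A's claim "exactly one of C and E is a knight exactly when E and C are the same type" comes out false where it would need to be true.)
So A must be a knave, making "exactly one of C and E is a knight exactly when E and C are the same type" false. Taking A=knave, B=knight, C=knight, D=knight, E=knave, each remaining statement checks out:
  B (knight): "B and E are different types if and only if B and C are the same type" — true. ✓
  C (knight): "D is a knight" — true. ✓
  D (knight): "either B and I are not the same type, or A is a knave" — true. ✓
  E (knave): "A is a knight, and B is the same type as D" — false. ✓
This is the unique consistent assignment.

A is a knave, B is a knight, C is a knight, D is a knight, and E is a knave.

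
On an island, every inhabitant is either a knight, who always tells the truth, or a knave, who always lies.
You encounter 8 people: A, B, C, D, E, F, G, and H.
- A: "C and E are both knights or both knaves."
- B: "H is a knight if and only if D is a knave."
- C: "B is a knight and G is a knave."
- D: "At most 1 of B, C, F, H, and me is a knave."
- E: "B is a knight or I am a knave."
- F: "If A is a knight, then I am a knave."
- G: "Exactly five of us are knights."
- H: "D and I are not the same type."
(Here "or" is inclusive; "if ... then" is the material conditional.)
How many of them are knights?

The unique consistent assignment is A=knave, B=knight, C=knave, D=knave, E=knight, F=knight, G=knight, H=knight.
That has 5 knights.

5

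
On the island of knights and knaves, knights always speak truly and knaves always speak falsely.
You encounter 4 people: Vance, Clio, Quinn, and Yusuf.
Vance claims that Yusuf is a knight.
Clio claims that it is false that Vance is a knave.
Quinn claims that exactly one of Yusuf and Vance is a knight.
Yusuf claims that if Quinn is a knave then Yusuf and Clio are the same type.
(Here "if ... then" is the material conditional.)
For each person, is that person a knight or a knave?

Vance is a knight, Clio is a knight, Quinn is a knave, and Yusuf is a knight.

As a knight, Vance's statement "Yusuf is a knight" should be true; it is.
Clio is a knight; "it is false that Vance is a knave" is true, as required.
As a knave, Quinn's statement "exactly one of Yusuf and Vance is a knight" should be False; it is.
Yusuf (knight): "if Quinn is a knave then Yusuf and Clio are the same type" — true. ✓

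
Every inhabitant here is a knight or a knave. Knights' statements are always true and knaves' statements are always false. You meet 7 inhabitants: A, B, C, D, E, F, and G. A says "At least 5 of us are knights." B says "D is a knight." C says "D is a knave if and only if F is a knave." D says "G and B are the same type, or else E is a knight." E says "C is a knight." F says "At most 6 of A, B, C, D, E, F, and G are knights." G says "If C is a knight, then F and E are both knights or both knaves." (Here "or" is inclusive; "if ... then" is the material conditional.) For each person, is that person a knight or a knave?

A is a knave, B is a knave, C is a knave, D is a knave, E is a knave, F is a knight, and G is a knight.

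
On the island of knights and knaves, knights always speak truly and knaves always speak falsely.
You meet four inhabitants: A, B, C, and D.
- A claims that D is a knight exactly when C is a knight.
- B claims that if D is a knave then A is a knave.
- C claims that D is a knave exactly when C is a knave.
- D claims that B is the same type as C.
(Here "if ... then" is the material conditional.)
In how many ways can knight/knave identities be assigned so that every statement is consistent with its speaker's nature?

1

Consistent assignments:
  A=knight, B=knight, C=knight, D=knight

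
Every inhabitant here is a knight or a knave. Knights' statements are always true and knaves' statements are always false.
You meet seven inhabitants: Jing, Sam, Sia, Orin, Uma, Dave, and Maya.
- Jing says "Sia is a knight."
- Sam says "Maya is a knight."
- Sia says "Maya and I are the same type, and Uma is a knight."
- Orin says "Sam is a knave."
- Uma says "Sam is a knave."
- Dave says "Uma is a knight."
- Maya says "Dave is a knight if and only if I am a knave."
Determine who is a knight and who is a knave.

Jing is a knave, Sam is a knight, Sia is a knave, Orin is a knave, Uma is a knave, Dave is a knave, and Maya is a knight.

Jing is a knave; "Sia is a knight" is false, as required.
Since Sam is a knight, "Maya is a knight" needs to be True, which holds.
Sia is a knave, so "Maya and I are the same type, and Uma is a knight" must be false — and it is.
Orin is a knave; "Sam is a knave" is false, as required.
Uma is a knave, so "Sam is a knave" must be false — and it is.
Dave is a knave, so "Uma is a knight" must be false — and it is.
Since Maya is a knight, "Dave is a knight if and only if I am a knave" needs to be True, which holds.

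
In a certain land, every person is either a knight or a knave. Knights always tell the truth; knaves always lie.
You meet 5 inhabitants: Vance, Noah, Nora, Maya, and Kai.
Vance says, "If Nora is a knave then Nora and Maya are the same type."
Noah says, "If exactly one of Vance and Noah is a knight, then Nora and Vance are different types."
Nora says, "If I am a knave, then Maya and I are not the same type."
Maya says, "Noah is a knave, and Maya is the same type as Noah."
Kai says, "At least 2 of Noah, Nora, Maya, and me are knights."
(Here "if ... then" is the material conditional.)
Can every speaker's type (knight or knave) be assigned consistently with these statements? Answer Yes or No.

Yes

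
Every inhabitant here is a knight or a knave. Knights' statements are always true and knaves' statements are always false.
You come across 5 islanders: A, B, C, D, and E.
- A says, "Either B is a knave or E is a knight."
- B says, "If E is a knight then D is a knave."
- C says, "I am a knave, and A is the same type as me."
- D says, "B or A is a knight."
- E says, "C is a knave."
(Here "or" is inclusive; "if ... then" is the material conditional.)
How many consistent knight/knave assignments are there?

1

Consistent assignments:
  A=knight, B=knave, C=knave, D=knight, E=knight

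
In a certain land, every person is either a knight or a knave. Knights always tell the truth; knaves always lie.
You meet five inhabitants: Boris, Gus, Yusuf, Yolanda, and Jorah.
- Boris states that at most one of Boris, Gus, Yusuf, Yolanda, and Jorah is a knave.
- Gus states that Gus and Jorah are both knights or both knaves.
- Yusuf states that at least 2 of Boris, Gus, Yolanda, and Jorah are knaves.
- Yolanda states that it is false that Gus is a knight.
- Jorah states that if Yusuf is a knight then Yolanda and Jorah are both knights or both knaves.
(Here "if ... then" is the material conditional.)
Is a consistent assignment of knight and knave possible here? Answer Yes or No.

One consistent assignment: Boris=knave, Gus=knave, Yusuf=knight, Yolanda=knight, Jorah=knight.

Yes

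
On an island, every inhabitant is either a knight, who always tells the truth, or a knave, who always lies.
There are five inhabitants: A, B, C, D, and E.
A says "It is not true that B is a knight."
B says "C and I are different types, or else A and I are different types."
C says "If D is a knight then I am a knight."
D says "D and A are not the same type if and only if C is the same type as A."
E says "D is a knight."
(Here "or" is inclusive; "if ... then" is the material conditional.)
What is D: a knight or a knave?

D is a knight.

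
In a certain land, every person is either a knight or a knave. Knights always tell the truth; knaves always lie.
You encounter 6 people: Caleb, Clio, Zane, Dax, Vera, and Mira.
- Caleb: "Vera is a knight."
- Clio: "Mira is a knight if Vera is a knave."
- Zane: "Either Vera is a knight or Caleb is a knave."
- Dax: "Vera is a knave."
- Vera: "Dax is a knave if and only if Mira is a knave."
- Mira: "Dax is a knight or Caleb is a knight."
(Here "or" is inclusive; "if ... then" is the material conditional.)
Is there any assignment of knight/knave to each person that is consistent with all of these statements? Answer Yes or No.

No

Checking all 64 assignments, each has at least one speaker whose statement's truth value contradicts their type.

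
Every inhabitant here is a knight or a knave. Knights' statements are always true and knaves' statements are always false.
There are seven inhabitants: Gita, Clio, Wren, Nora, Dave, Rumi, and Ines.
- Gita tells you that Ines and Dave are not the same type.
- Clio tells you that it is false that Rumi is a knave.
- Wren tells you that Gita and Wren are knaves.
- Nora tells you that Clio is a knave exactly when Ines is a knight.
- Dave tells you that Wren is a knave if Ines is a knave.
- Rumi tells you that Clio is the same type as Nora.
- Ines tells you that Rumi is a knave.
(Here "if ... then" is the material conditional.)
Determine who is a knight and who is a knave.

Gita is a knight, Clio is a knight, Wren is a knave, Nora is a knight, Dave is a knight, Rumi is a knight, and Ines is a knave.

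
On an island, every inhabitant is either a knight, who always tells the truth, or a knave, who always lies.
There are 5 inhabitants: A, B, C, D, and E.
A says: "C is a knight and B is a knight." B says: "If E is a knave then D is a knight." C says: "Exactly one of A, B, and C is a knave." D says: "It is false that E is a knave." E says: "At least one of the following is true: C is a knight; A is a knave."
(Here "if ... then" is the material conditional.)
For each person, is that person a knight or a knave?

A is a knave, and the claim "C is a knight and B is a knight" is indeed false.
B (knight): "if E is a knave then D is a knight" — True. ✓
C is a knave, so "exactly one of A, B, and C is a knave" must be false — and it is.
D is a knight, and the claim "it is false that E is a knave" is indeed True.
Since E is a knight, "at least one of the following is true: C is a knight; A is a knave" needs to be True, which holds.

A is a knave, B is a knight, C is a knave, D is a knight, and E is a knight.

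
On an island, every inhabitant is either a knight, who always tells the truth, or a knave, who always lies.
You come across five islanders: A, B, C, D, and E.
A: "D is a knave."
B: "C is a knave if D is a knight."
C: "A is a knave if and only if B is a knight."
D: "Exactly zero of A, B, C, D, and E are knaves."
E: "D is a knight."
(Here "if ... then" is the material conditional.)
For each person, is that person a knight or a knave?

Knights: A and B. Knaves: C, D, and E.

Suppose A is a knave. Then A's statement "D is a knave" would have to be false. Checking the 16 ways to assign the others, none is consistent with every speaker.
(For instance, with B=knight, C=knave, D=knave, E=knave, A's claim "D is a knave" comes out true where it would need to be false.)
So A must be a knight, making "D is a knave" true. Taking A=knight, B=knight, C=knave, D=knave, E=knave, each remaining statement checks out:
  B (knight): "C is a knave if D is a knight" — true. ✓
  C (knave): "A is a knave if and only if B is a knight" — false. ✓
  D (knave): "exactly zero of A, B, C, D, and E are knaves" — false. ✓
  E (knave): "D is a knight" — false. ✓
This is the unique consistent assignment.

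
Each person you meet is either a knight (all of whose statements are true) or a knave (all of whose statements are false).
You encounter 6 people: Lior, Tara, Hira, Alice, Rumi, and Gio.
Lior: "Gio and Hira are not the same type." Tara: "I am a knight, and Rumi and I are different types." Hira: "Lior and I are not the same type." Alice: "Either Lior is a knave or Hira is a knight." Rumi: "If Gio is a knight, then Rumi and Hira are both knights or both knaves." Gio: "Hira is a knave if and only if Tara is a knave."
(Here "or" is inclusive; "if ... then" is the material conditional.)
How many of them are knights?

The unique consistent assignment is Lior=knave, Tara=knight, Hira=knight, Alice=knight, Rumi=knave, Gio=knight.
That has 4 knights.

4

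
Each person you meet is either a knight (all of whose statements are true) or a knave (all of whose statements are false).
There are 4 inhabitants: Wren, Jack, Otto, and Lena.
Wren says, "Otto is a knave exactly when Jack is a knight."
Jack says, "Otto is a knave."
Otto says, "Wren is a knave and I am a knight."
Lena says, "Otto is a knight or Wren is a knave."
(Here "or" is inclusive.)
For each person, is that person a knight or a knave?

Since Wren is a knight, "Otto is a knave exactly when Jack is a knight" needs to be true, which holds.
Jack is a knight; "Otto is a knave" is true, as required.
Otto is a knave; "Wren is a knave and I am a knight" is False, as required.
Lena (knave): "Otto is a knight or Wren is a knave" — False. ✓

Wren is a knight, Jack is a knight, Otto is a knave, and Lena is a knave.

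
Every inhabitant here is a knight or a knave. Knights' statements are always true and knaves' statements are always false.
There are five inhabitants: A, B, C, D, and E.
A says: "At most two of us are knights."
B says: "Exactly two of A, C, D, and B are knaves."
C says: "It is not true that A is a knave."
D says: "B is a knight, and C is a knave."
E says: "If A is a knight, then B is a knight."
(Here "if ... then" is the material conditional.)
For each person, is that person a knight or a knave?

A is a knave, B is a knight, C is a knave, D is a knight, and E is a knight.

Suppose A is a knight. Then A's statement "at most two of us are knights" would have to be true. Checking the 16 ways to assign the others, none is consistent with every speaker.
(For instance, with B=knight, C=knave, D=knight, E=knight, A's claim "at most two of us are knights" comes out false where it would need to be true.)
So A must be a knave, making "at most two of us are knights" false. Taking A=knave, B=knight, C=knave, D=knight, E=knight, each remaining statement checks out:
  B (knight): "exactly two of A, C, D, and B are knaves" — true. ✓
  C (knave): "it is not true that A is a knave" — false. ✓
  D (knight): "B is a knight, and C is a knave" — true. ✓
  E (knight): "if A is a knight, then B is a knight" — true. ✓
This is the unique consistent assignment.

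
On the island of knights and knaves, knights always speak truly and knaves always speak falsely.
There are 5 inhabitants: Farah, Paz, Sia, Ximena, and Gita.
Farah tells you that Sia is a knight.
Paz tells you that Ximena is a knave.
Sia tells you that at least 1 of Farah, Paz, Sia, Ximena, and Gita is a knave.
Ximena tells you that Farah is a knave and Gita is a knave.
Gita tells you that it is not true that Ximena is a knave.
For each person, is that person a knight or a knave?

Suppose Farah is a knave. Then Farah's statement "Sia is a knight" would have to be false. Checking the 16 ways to assign the others, none is consistent with every speaker.
(For instance, with Paz=knight, Sia=knight, Ximena=knave, Gita=knave, Farah's claim "Sia is a knight" comes out true where it would need to be false.)
So Farah must be a knight, making "Sia is a knight" true. Taking Farah=knight, Paz=knight, Sia=knight, Ximena=knave, Gita=knave, each remaining statement checks out:
  Paz (knight): "Ximena is a knave" — true. ✓
  Sia (knight): "at least 1 of Farah, Paz, Sia, Ximena, and Gita is a knave" — true. ✓
  Ximena (knave): "Farah is a knave and Gita is a knave" — false. ✓
  Gita (knave): "it is not true that Ximena is a knave" — false. ✓
This is the unique consistent assignment.

Farah is a knight, Paz is a knight, Sia is a knight, Ximena is a knave, and Gita is a knave.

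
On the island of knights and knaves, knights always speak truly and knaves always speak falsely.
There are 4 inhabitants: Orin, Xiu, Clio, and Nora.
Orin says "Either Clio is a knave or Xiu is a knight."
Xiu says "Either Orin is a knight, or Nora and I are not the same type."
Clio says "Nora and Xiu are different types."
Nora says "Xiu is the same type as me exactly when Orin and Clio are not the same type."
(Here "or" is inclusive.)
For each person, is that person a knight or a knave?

Orin is a knight, Xiu is a knight, Clio is a knave, and Nora is a knight.

Orin is a knight, and the claim "either Clio is a knave or Xiu is a knight" is indeed true.
Since Xiu is a knight, "either Orin is a knight, or Nora and I are not the same type" needs to be true, which holds.
Clio (knave): "Nora and Xiu are different types" — False. ✓
Nora is a knight; "Xiu is the same type as me exactly when Orin and Clio are not the same type" is true, as required.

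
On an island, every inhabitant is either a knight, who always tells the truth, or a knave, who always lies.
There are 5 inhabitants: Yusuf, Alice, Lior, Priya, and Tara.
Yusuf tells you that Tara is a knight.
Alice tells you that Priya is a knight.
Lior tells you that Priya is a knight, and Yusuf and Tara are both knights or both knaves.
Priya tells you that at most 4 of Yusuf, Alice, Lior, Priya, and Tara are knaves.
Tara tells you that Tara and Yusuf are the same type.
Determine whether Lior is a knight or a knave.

Consistent assignments: {Yusuf=knight, Alice=knight, Lior=knight, Priya=knight, Tara=knight}
In every consistent assignment, Lior is a knight.

Lior is a knight.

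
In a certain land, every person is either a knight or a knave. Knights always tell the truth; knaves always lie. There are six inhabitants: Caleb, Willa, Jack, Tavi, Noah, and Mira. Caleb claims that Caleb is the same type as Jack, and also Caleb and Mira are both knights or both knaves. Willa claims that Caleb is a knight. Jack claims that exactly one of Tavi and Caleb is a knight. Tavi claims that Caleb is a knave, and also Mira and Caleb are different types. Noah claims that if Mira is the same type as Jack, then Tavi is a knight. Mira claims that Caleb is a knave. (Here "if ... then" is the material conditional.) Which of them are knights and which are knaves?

Since Caleb is a knave, "Caleb is the same type as Jack, and also Caleb and Mira are both knights or both knaves" needs to be false, which holds.
Willa (knave): "Caleb is a knight" — false. ✓
Jack is a knight, and the claim "exactly one of Tavi and Caleb is a knight" is indeed True.
Tavi is a knight, so "Caleb is a knave, and also Mira and Caleb are different types" must be True — and it is.
Since Noah is a knight, "if Mira is the same type as Jack, then Tavi is a knight" needs to be True, which holds.
As a knight, Mira's statement "Caleb is a knave" should be True; it is.

Caleb is a knave, Willa is a knave, Jack is a knight, Tavi is a knight, Noah is a knight, and Mira is a knight.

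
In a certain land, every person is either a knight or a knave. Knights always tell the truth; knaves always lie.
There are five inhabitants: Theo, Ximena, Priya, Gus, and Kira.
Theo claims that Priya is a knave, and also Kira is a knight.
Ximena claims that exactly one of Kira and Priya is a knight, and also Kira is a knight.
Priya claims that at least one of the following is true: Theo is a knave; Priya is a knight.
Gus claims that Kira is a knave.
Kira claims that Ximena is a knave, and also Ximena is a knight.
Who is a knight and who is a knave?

Theo (knave): "Priya is a knave, and also Kira is a knight" — false. ✓
Ximena is a knave; "exactly one of Kira and Priya is a knight, and also Kira is a knight" is false, as required.
Priya is a knight, so "at least one of the following is true: Theo is a knave; Priya is a knight" must be true — and it is.
Gus is a knight, and the claim "Kira is a knave" is indeed true.
Since Kira is a knave, "Ximena is a knave, and also Ximena is a knight" needs to be false, which holds.

Theo is a knave, Ximena is a knave, Priya is a knight, Gus is a knight, and Kira is a knave.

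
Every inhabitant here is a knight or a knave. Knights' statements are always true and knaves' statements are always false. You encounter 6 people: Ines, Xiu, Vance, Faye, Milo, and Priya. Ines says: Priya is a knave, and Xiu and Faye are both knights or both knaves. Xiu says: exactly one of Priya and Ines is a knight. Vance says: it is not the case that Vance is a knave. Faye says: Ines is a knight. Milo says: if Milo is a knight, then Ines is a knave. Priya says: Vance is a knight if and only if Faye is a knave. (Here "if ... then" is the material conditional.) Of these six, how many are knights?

The unique consistent assignment is Ines=knave, Xiu=knight, Vance=knight, Faye=knave, Milo=knight, Priya=knight.
That has 4 knights.

4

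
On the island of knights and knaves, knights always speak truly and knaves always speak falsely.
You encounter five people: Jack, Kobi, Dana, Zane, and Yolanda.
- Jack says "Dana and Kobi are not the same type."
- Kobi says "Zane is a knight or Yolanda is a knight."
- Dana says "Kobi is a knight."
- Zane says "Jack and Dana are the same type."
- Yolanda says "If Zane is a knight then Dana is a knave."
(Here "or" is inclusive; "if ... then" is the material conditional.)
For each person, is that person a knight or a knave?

Jack is a knave, Kobi is a knight, Dana is a knight, Zane is a knave, and Yolanda is a knight.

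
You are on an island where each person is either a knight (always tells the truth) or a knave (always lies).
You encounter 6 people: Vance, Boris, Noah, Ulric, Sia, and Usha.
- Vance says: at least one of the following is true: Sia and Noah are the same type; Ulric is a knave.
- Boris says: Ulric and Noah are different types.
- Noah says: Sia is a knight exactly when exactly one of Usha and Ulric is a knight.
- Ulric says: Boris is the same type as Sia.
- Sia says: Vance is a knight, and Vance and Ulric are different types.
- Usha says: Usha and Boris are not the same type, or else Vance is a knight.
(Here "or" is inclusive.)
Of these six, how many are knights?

3

The unique consistent assignment is Vance=knave, Boris=knave, Noah=knight, Ulric=knight, Sia=knave, Usha=knight.
That has 3 knights.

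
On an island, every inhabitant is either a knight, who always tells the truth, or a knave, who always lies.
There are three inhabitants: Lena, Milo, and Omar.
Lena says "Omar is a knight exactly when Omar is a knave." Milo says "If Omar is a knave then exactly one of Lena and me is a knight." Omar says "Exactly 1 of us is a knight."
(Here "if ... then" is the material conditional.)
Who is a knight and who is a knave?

Knights: none. Knaves: Lena, Milo, and Omar.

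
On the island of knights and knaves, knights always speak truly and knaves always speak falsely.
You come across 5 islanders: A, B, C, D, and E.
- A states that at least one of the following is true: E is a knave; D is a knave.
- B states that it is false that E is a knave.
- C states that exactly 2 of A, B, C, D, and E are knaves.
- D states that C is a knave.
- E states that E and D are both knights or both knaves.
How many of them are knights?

2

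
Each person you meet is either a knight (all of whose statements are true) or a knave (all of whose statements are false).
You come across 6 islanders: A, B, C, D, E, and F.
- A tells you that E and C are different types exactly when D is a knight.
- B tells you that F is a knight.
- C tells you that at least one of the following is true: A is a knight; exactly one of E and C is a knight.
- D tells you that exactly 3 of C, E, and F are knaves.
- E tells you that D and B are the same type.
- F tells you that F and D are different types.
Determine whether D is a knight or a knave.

Consistent assignments: {A=knight, B=knave, C=knight, D=knave, E=knight, F=knave}; {A=knave, B=knight, C=knight, D=knave, E=knave, F=knight}
In every consistent assignment, D is a knave.

D is a knave.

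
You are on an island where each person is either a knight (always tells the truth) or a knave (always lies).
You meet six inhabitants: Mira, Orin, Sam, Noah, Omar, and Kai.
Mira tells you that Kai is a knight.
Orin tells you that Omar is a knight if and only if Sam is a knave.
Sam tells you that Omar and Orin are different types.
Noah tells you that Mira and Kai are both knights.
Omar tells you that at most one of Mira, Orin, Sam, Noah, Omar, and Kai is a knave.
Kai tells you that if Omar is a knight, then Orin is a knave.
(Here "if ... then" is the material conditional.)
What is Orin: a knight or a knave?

Orin is a knave.

Consistent assignments: {Mira=knight, Orin=knave, Sam=knight, Noah=knight, Omar=knight, Kai=knight}; {Mira=knight, Orin=knave, Sam=knave, Noah=knight, Omar=knave, Kai=knight}
In every consistent assignment, Orin is a knave.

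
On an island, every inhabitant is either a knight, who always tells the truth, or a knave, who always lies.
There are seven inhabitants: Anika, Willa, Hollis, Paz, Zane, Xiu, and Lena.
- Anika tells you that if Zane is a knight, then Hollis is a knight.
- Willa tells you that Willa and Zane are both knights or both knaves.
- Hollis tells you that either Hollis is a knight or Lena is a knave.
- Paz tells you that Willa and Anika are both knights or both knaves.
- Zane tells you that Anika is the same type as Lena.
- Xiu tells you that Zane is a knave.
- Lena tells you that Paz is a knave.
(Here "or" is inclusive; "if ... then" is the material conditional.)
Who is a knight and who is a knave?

Knights: Anika, Hollis, Zane, and Lena. Knaves: Willa, Paz, and Xiu.

Anika is a knight; "if Zane is a knight, then Hollis is a knight" is true, as required.
Willa is a knave, so "Willa and Zane are both knights or both knaves" must be false — and it is.
Hollis is a knight; "either Hollis is a knight or Lena is a knave" is true, as required.
Paz is a knave, and the claim "Willa and Anika are both knights or both knaves" is indeed false.
Since Zane is a knight, "Anika is the same type as Lena" needs to be true, which holds.
Xiu (knave): "Zane is a knave" — false. ✓
Lena is a knight; "Paz is a knave" is true, as required.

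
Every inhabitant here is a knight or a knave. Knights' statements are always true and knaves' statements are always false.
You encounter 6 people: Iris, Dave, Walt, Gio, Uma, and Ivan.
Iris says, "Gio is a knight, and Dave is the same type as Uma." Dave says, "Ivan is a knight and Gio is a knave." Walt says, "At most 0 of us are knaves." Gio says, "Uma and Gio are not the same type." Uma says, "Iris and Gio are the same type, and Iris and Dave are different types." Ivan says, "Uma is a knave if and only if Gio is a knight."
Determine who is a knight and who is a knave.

Iris is a knave, Dave is a knave, Walt is a knave, Gio is a knave, Uma is a knave, and Ivan is a knave.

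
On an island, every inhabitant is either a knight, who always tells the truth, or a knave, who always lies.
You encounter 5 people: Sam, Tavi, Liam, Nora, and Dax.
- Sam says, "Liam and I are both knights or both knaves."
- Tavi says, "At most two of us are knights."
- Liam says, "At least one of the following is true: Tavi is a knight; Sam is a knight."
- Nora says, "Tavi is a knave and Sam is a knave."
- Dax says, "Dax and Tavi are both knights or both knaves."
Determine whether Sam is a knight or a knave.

Sam is a knave.

Consistent assignments: {Sam=knave, Tavi=knight, Liam=knight, Nora=knave, Dax=knave}
In every consistent assignment, Sam is a knave.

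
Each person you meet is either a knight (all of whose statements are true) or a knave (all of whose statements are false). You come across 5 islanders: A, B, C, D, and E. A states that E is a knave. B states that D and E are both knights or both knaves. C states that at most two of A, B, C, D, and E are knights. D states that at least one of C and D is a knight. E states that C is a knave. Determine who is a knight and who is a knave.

A is a knave, so "E is a knave" must be false — and it is.
B is a knight; "D and E are both knights or both knaves" is true, as required.
C is a knave, and the claim "at most two of A, B, C, D, and E are knights" is indeed false.
D is a knight, so "at least one of C and D is a knight" must be true — and it is.
As a knight, E's statement "C is a knave" should be true; it is.

A is a knave, B is a knight, C is a knave, D is a knight, and E is a knight.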